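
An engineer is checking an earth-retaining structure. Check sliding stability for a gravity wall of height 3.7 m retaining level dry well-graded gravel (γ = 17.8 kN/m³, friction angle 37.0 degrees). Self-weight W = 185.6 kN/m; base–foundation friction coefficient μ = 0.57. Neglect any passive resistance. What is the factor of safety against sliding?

K_a = tan²(45° − 37.0°/2) = 0.2486.
P_a = ½K_aγH² = 0.5×0.2486×17.8×3.7² = 30.29 kN/m, acting at H/3 = 1.233 m above the base.
FS_sliding = μW / P_a = 0.57×185.6 / 30.29 = 3.493.

3.49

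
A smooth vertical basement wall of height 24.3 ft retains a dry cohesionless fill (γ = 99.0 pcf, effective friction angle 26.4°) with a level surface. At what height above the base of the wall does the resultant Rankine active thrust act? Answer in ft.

K_a = 0.3844.
The pressure distribution is triangular, so the resultant acts at H/3 above the base = 24.3/3 = 8.100 ft.

8.10 ft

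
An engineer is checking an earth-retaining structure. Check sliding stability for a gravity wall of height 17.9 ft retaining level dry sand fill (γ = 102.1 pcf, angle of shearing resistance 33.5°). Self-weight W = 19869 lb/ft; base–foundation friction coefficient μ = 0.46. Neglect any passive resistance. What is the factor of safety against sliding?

1.94

K_a = tan²(45° − 33.5°/2) = 0.2887.
P_a = ½K_aγH² = 0.5×0.2887×102.1×17.9² = 4722 lb/ft, acting at H/3 = 5.967 ft above the base.
FS_sliding = μW / P_a = 0.46×19869 / 4722 = 1.935.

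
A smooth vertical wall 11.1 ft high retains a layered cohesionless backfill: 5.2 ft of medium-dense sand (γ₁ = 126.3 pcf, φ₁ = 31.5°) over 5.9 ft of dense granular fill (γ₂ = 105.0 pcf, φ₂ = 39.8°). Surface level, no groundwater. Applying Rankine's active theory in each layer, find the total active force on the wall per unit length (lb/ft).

1790 lb/ft

K_a1 = tan²(45°−31.5°/2) = 0.3136; K_a2 = tan²(45°−39.8°/2) = 0.2194.
Layer 1: σ at base = K_a1 γ₁ h₁ = 206.0 psf; P₁ = ½×206.0×5.2 = 535.5.
Layer 2: σ_v at top = γ₁h₁ = 656.8; σ_h top = K_a2×656.8 = 144.1; σ_h base = K_a2×(656.8+105.0×5.9) = 280.1.
P₂ = ½(144.1+280.1)×5.9 = 1251. Total P_a = 535.5+1251 = 1787 lb/ft.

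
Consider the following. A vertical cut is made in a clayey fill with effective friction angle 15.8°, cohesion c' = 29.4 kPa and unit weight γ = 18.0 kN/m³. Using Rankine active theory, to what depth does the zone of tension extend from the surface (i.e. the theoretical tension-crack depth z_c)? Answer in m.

4.32 m

K_a = tan²(45° − 15.8°/2) = 0.5720; √K_a = 0.7563.
The active pressure is zero where K_a γ z = 2c√K_a, so z_c = 2c/(γ√K_a) = 2×29.4/(18.0×0.7563) = 4.319 m.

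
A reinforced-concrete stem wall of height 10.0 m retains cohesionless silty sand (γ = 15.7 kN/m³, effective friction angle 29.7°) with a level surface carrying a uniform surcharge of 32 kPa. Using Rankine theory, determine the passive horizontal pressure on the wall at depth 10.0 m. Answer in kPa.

560 kPa

K_p = (1 + sin φ)/(1 − sin φ) = 2.964.
σ_v = γz + q = 15.7 × 10.0 + 32 = 189.0 kPa.
σ_h = K_p σ_v = 2.964 × 189.0 = 560.2 kPa.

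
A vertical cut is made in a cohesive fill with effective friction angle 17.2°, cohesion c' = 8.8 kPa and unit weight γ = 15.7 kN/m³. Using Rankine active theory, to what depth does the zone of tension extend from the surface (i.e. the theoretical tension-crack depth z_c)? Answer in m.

K_a = tan²(45° − 17.2°/2) = 0.5436; √K_a = 0.7373.
The active pressure is zero where K_a γ z = 2c√K_a, so z_c = 2c/(γ√K_a) = 2×8.8/(15.7×0.7373) = 1.521 m.

1.52 m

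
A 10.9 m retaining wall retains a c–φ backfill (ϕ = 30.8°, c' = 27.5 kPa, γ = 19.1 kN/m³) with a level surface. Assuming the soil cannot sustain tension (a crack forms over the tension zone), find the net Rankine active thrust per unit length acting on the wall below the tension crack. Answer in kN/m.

105 kN/m

K_a = 0.3227; √K_a = 0.5681.
Tension-crack depth z_c = 2c/(γ√K_a) = 2×27.5/(19.1×0.5681) = 5.069 m.
σ_a at base = K_a γ H − 2c√K_a = 0.3227×19.1×10.9 − 2×27.5×0.5681 = 35.94 kPa.
P_a = ½ × 35.94 × (H − z_c) = 0.5×35.94×5.831 = 104.8 kN/m.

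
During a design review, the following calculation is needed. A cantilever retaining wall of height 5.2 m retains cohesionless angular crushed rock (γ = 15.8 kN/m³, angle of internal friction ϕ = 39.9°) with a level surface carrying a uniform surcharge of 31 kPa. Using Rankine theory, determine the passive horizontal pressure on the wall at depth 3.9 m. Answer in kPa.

424 kPa

K_p = (1 + sin φ)/(1 − sin φ) = 4.578.
σ_v = γz + q = 15.8 × 3.9 + 31 = 92.62 kPa.
σ_h = K_p σ_v = 4.578 × 92.62 = 424.0 kPa.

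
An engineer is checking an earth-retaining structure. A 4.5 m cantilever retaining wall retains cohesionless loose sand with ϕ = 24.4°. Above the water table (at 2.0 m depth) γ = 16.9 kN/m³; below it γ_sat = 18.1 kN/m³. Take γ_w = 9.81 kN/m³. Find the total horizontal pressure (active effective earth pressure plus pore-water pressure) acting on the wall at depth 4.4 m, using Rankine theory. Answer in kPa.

45.8 kPa

K_a = (1 − sin φ)/(1 + sin φ) = 0.4153.
γ' = 18.1 − 9.81 = 8.290 kN/m³.
Effective vertical stress at 4.4 m: σ'_v = 16.9×2.0 + 8.290×2.40 = 53.70 kPa.
σ'_h = K_a σ'_v = 0.4153 × 53.70 = 22.30 kPa; u = γ_w × 2.40 = 23.54 kPa.
Total σ_h = 22.30 + 23.54 = 45.85 kPa.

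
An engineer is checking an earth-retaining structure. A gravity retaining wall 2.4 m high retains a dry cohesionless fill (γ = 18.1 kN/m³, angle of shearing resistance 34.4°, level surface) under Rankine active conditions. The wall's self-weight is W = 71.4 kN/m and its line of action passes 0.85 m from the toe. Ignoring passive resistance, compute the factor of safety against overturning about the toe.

5.24

K_a = tan²(45° − 34.4°/2) = 0.2780.
P_a = ½K_aγH² = 0.5×0.2780×18.1×2.4² = 14.49 kN/m, acting at H/3 = 0.8000 m above the base.
Overturning moment M_o = P_a × H/3 = 14.49 × 0.8000 = 11.59.
Resisting moment M_r = W × 0.85 = 71.4 × 0.85 = 60.69.
FS_overturning = M_r/M_o = 60.69/11.59 = 5.235.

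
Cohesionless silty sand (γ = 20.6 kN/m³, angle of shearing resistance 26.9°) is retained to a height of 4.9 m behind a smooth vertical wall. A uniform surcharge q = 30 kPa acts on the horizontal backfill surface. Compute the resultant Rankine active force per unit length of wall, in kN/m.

149 kN/m

K_a = tan²(45° − φ/2) = 0.3770.
Soil triangle: ½ K_a γ H² = 0.5×0.3770×20.6×4.9² = 93.23 kN/m.
Surcharge rectangle: K_a q H = 0.3770×30×4.9 = 55.42 kN/m.
Total = 93.23 + 55.42 = 148.7 kN/m.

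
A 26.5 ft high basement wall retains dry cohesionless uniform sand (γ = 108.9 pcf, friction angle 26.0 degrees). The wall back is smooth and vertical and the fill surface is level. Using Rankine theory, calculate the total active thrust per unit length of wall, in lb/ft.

14900 lb/ft

K_a = tan²(45° − φ/2) = 0.3905.
P_a = ½ K_a γ H² = 0.5 × 0.3905 × 108.9 × 26.5² = 14930 lb/ft.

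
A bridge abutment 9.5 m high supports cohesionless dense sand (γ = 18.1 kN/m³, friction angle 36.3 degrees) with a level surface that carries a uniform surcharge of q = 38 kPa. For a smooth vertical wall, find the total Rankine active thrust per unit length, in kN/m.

K_a = tan²(45° − φ/2) = 0.2563.
Soil triangle: ½ K_a γ H² = 0.5×0.2563×18.1×9.5² = 209.3 kN/m.
Surcharge rectangle: K_a q H = 0.2563×38×9.5 = 92.51 kN/m.
Total = 209.3 + 92.51 = 301.8 kN/m.

302 kN/m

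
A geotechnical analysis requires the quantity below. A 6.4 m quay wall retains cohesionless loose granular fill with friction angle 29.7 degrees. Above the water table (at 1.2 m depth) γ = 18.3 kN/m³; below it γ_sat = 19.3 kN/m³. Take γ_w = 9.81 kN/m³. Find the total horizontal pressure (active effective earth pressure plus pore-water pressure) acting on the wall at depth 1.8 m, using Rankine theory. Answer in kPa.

K_a = (1 − sin φ)/(1 + sin φ) = 0.3374.
γ' = 19.3 − 9.81 = 9.490 kN/m³.
Effective vertical stress at 1.8 m: σ'_v = 18.3×1.2 + 9.490×0.600 = 27.65 kPa.
σ'_h = K_a σ'_v = 0.3374 × 27.65 = 9.330 kPa; u = γ_w × 0.600 = 5.886 kPa.
Total σ_h = 9.330 + 5.886 = 15.22 kPa.

15.2 kPa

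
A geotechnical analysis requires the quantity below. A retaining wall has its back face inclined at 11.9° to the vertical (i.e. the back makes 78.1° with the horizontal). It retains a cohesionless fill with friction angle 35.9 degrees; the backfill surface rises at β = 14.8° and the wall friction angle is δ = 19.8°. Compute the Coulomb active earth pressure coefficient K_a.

K_a = sin²(α+φ) / [sin²α · sin(α−δ) · (1 + √{sin(φ+δ)sin(φ−β) / (sin(α−δ)sin(α+β))})²].
With α = 78.1°, φ = 35.9°, δ = 19.8°, β = 14.8°: K_a = 0.4044.

0.404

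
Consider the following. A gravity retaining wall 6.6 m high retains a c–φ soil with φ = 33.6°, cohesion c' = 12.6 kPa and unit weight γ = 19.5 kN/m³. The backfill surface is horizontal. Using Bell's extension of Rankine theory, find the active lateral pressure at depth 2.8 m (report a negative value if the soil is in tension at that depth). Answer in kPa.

K_a = (1 − sin φ)/(1 + sin φ) = 0.2875.
σ_a = K_a γ z − 2c√K_a = 0.2875×19.5×2.8 − 2×12.6×0.5362 = 2.186 kPa.

2.19 kPa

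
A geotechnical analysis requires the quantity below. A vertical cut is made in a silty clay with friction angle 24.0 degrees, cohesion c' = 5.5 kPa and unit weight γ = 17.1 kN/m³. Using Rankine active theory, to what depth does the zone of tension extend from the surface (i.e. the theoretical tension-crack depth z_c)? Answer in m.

0.991 m

K_a = tan²(45° − 24.0°/2) = 0.4217; √K_a = 0.6494.
The active pressure is zero where K_a γ z = 2c√K_a, so z_c = 2c/(γ√K_a) = 2×5.5/(17.1×0.6494) = 0.9906 m.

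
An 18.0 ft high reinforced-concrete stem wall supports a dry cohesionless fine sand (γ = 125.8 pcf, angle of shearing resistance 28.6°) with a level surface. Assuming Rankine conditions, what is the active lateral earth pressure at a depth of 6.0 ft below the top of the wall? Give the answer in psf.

266 psf

K_a = (1 − sin φ)/(1 + sin φ) = 0.3525.
σ_h = K_a γ z = 0.3525 × 125.8 × 6.0 = 266.1 psf.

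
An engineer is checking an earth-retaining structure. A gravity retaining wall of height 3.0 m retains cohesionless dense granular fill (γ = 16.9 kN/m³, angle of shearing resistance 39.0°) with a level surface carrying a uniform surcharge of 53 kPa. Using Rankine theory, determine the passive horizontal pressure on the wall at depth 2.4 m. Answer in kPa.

K_p = (1 + sin φ)/(1 − sin φ) = 4.395.
σ_v = γz + q = 16.9 × 2.4 + 53 = 93.56 kPa.
σ_h = K_p σ_v = 4.395 × 93.56 = 411.2 kPa.

411 kPa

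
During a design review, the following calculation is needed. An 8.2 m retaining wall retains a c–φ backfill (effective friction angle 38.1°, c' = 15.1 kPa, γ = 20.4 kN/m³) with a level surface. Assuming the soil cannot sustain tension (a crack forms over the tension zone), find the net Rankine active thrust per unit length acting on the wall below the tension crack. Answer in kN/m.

64.3 kN/m

K_a = 0.2368; √K_a = 0.4867.
Tension-crack depth z_c = 2c/(γ√K_a) = 2×15.1/(20.4×0.4867) = 3.042 m.
σ_a at base = K_a γ H − 2c√K_a = 0.2368×20.4×8.2 − 2×15.1×0.4867 = 24.92 kPa.
P_a = ½ × 24.92 × (H − z_c) = 0.5×24.92×5.158 = 64.27 kN/m.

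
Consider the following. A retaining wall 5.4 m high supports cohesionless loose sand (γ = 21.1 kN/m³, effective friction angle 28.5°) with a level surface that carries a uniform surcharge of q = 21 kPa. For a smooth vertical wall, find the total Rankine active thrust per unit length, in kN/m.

K_a = tan²(45° − φ/2) = 0.3540.
Soil triangle: ½ K_a γ H² = 0.5×0.3540×21.1×5.4² = 108.9 kN/m.
Surcharge rectangle: K_a q H = 0.3540×21×5.4 = 40.14 kN/m.
Total = 108.9 + 40.14 = 149.0 kN/m.

149 kN/m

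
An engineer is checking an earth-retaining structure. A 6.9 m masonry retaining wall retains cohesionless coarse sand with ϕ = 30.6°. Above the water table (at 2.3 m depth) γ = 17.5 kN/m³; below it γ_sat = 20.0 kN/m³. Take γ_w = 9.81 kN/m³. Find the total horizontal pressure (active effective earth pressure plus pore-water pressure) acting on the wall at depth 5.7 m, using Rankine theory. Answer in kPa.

K_a = (1 − sin φ)/(1 + sin φ) = 0.3253.
γ' = 20.0 − 9.81 = 10.19 kN/m³.
Effective vertical stress at 5.7 m: σ'_v = 17.5×2.3 + 10.19×3.40 = 74.90 kPa.
σ'_h = K_a σ'_v = 0.3253 × 74.90 = 24.37 kPa; u = γ_w × 3.40 = 33.35 kPa.
Total σ_h = 24.37 + 33.35 = 57.72 kPa.

57.7 kPa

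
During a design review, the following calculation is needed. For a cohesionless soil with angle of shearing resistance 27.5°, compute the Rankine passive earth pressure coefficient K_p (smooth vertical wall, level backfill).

2.72

K_p = (1 + sin φ)/(1 − sin φ) = tan²(45° + 27.5°/2) = 2.716.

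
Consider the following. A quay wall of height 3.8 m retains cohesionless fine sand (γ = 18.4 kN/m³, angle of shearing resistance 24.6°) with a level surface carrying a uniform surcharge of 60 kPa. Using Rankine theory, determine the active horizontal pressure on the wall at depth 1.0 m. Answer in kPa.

32.3 kPa

K_a = (1 − sin φ)/(1 + sin φ) = 0.4121.
σ_v = γz + q = 18.4 × 1.0 + 60 = 78.40 kPa.
σ_h = K_a σ_v = 0.4121 × 78.40 = 32.31 kPa.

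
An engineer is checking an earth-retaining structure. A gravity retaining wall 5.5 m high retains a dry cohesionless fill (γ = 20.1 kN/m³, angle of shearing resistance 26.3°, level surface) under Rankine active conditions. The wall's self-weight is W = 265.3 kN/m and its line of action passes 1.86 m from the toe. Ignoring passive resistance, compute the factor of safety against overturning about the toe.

2.29

K_a = tan²(45° − 26.3°/2) = 0.3859.
P_a = ½K_aγH² = 0.5×0.3859×20.1×5.5² = 117.3 kN/m, acting at H/3 = 1.833 m above the base.
Overturning moment M_o = P_a × H/3 = 117.3 × 1.833 = 215.1.
Resisting moment M_r = W × 1.86 = 265.3 × 1.86 = 493.5.
FS_overturning = M_r/M_o = 493.5/215.1 = 2.294.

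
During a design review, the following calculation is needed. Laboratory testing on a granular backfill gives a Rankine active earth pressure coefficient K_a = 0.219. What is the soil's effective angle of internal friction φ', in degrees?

39.8°

K_a = tan²(45° − φ/2) ⇒ 45° − φ/2 = arctan(√0.219) = 25.08°.
φ = 2(45° − 25.08°) = 39.84°.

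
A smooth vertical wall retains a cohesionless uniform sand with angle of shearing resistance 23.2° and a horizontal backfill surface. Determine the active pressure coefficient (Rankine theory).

0.435

K_a = (1 − sin φ)/(1 + sin φ) = (1 − sin 23.2°)/(1 + sin 23.2°) = 0.4348.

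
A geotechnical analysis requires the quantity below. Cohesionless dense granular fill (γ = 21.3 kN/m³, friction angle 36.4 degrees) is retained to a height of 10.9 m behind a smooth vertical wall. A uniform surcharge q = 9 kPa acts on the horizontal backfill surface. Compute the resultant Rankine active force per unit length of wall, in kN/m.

348 kN/m

K_a = tan²(45° − φ/2) = 0.2552.
Soil triangle: ½ K_a γ H² = 0.5×0.2552×21.3×10.9² = 322.9 kN/m.
Surcharge rectangle: K_a q H = 0.2552×9×10.9 = 25.03 kN/m.
Total = 322.9 + 25.03 = 347.9 kN/m.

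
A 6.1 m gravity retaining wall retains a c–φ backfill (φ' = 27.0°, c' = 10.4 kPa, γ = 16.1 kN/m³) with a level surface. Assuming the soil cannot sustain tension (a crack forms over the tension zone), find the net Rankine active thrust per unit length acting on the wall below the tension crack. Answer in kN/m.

48.2 kN/m

K_a = 0.3755; √K_a = 0.6128.
Tension-crack depth z_c = 2c/(γ√K_a) = 2×10.4/(16.1×0.6128) = 2.108 m.
σ_a at base = K_a γ H − 2c√K_a = 0.3755×16.1×6.1 − 2×10.4×0.6128 = 24.13 kPa.
P_a = ½ × 24.13 × (H − z_c) = 0.5×24.13×3.992 = 48.17 kN/m.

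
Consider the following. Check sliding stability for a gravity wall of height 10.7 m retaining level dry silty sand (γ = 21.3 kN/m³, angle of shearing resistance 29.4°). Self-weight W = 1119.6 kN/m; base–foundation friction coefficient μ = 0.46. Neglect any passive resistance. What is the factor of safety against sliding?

K_a = tan²(45° − 29.4°/2) = 0.3415.
P_a = ½K_aγH² = 0.5×0.3415×21.3×10.7² = 416.4 kN/m, acting at H/3 = 3.567 m above the base.
FS_sliding = μW / P_a = 0.46×1119.6 / 416.4 = 1.237.

1.24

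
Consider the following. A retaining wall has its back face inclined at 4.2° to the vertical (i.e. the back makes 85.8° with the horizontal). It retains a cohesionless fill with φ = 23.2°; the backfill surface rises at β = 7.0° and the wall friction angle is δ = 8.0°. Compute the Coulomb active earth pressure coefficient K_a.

K_a = sin²(α+φ) / [sin²α · sin(α−δ) · (1 + √{sin(φ+δ)sin(φ−β) / (sin(α−δ)sin(α+β))})²].
With α = 85.8°, φ = 23.2°, δ = 8.0°, β = 7.0°: K_a = 0.4796.

0.480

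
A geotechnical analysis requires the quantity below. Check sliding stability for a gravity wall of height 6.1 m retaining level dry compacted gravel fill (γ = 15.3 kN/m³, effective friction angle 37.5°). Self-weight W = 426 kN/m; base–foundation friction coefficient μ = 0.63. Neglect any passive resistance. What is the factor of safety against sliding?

3.88

K_a = tan²(45° − 37.5°/2) = 0.2432.
P_a = ½K_aγH² = 0.5×0.2432×15.3×6.1² = 69.23 kN/m, acting at H/3 = 2.033 m above the base.
FS_sliding = μW / P_a = 0.63×426 / 69.23 = 3.877.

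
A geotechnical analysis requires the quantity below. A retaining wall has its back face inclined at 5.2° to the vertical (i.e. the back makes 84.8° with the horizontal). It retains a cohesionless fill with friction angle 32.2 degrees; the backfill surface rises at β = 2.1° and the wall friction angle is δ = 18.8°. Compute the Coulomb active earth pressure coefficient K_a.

K_a = sin²(α+φ) / [sin²α · sin(α−δ) · (1 + √{sin(φ+δ)sin(φ−β) / (sin(α−δ)sin(α+β))})²].
With α = 84.8°, φ = 32.2°, δ = 18.8°, β = 2.1°: K_a = 0.3204.

0.320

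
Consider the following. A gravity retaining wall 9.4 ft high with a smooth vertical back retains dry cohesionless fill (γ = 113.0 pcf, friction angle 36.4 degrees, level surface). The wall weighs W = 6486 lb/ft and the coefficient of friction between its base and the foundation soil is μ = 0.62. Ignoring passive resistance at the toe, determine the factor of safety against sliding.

3.16

K_a = tan²(45° − 36.4°/2) = 0.2552.
P_a = ½K_aγH² = 0.5×0.2552×113.0×9.4² = 1274 lb/ft, acting at H/3 = 3.133 ft above the base.
FS_sliding = μW / P_a = 0.62×6486 / 1274 = 3.157.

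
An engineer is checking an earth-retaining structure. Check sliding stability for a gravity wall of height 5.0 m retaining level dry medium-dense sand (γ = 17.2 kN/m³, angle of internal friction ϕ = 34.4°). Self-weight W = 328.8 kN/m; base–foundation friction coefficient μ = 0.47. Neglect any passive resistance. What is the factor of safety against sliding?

2.59

K_a = tan²(45° − 34.4°/2) = 0.2780.
P_a = ½K_aγH² = 0.5×0.2780×17.2×5.0² = 59.77 kN/m, acting at H/3 = 1.667 m above the base.
FS_sliding = μW / P_a = 0.47×328.8 / 59.77 = 2.586.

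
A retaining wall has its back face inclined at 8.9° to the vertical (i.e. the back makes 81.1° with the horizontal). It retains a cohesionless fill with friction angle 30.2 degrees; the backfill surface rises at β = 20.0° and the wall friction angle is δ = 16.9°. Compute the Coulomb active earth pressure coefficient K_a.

K_a = sin²(α+φ) / [sin²α · sin(α−δ) · (1 + √{sin(φ+δ)sin(φ−β) / (sin(α−δ)sin(α+β))})²].
With α = 81.1°, φ = 30.2°, δ = 16.9°, β = 20.0°: K_a = 0.5163.

0.516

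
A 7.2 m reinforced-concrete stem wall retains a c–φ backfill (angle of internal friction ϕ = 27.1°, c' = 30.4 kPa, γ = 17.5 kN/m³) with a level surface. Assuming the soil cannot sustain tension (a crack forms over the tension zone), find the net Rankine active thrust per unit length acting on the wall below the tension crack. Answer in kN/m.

K_a = 0.3741; √K_a = 0.6116.
Tension-crack depth z_c = 2c/(γ√K_a) = 2×30.4/(17.5×0.6116) = 5.681 m.
σ_a at base = K_a γ H − 2c√K_a = 0.3741×17.5×7.2 − 2×30.4×0.6116 = 9.946 kPa.
P_a = ½ × 9.946 × (H − z_c) = 0.5×9.946×1.519 = 7.556 kN/m.

7.56 kN/m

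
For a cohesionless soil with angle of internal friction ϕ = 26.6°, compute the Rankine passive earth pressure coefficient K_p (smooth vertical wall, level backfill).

2.62

K_p = (1 + sin φ)/(1 − sin φ) = tan²(45° + 26.6°/2) = 2.622.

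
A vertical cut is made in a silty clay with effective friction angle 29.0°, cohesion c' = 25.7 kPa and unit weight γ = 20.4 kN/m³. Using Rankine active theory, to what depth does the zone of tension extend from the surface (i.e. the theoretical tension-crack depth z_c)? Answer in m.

K_a = tan²(45° − 29.0°/2) = 0.3470; √K_a = 0.5890.
The active pressure is zero where K_a γ z = 2c√K_a, so z_c = 2c/(γ√K_a) = 2×25.7/(20.4×0.5890) = 4.277 m.

4.28 m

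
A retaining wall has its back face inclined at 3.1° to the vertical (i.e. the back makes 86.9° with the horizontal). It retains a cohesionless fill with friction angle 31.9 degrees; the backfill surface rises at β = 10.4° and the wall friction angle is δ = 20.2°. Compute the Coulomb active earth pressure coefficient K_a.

0.343

K_a = sin²(α+φ) / [sin²α · sin(α−δ) · (1 + √{sin(φ+δ)sin(φ−β) / (sin(α−δ)sin(α+β))})²].
With α = 86.9°, φ = 31.9°, δ = 20.2°, β = 10.4°: K_a = 0.3431.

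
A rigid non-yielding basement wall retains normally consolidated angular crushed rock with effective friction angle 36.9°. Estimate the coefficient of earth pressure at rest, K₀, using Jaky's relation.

0.400

K₀ = 1 − sin φ' = 1 − sin 36.9° = 0.3996.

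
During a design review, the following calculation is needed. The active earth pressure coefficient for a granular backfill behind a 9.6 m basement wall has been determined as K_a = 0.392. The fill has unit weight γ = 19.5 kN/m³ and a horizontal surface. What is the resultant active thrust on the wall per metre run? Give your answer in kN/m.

P = ½ K_a γ H² = 0.5 × 0.392 × 19.5 × 9.6² = 352.2 kN/m.

352 kN/m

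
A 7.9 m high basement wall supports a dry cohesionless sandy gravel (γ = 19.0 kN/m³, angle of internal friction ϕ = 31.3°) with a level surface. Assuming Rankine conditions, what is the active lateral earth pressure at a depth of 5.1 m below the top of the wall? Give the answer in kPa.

30.6 kPa

K_a = (1 − sin φ)/(1 + sin φ) = 0.3162.
σ_h = K_a γ z = 0.3162 × 19.0 × 5.1 = 30.64 kPa.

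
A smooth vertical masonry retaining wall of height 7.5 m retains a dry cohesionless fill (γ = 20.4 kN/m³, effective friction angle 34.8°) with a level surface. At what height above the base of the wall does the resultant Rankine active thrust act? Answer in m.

2.50 m

K_a = 0.2733.
The pressure distribution is triangular, so the resultant acts at H/3 above the base = 7.5/3 = 2.500 m.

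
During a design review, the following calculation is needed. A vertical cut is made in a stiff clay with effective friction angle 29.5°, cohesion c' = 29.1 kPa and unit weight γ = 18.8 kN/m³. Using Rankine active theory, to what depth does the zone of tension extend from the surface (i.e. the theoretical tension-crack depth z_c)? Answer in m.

5.31 m

K_a = tan²(45° − 29.5°/2) = 0.3401; √K_a = 0.5832.
The active pressure is zero where K_a γ z = 2c√K_a, so z_c = 2c/(γ√K_a) = 2×29.1/(18.8×0.5832) = 5.308 m.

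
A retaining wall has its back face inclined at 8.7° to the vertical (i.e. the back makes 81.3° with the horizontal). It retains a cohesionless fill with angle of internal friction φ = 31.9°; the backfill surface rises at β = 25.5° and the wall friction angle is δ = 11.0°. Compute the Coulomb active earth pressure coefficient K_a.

0.552

K_a = sin²(α+φ) / [sin²α · sin(α−δ) · (1 + √{sin(φ+δ)sin(φ−β) / (sin(α−δ)sin(α+β))})²].
With α = 81.3°, φ = 31.9°, δ = 11.0°, β = 25.5°: K_a = 0.5517.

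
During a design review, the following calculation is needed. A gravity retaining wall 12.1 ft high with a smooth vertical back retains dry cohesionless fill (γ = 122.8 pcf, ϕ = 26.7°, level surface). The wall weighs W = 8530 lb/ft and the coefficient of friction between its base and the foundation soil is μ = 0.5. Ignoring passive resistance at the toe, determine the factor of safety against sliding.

K_a = tan²(45° − 26.7°/2) = 0.3800.
P_a = ½K_aγH² = 0.5×0.3800×122.8×12.1² = 3416 lb/ft, acting at H/3 = 4.033 ft above the base.
FS_sliding = μW / P_a = 0.5×8530 / 3416 = 1.249.

1.25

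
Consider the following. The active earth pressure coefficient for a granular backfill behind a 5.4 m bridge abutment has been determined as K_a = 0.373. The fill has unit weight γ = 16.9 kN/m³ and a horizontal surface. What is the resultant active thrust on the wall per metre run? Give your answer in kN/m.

91.9 kN/m

P = ½ K_a γ H² = 0.5 × 0.373 × 16.9 × 5.4² = 91.91 kN/m.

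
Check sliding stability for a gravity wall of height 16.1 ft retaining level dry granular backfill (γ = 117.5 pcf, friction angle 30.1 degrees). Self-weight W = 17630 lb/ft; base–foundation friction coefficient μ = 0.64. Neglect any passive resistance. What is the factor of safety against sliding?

2.23

K_a = tan²(45° − 30.1°/2) = 0.3320.
P_a = ½K_aγH² = 0.5×0.3320×117.5×16.1² = 5056 lb/ft, acting at H/3 = 5.367 ft above the base.
FS_sliding = μW / P_a = 0.64×17630 / 5056 = 2.232.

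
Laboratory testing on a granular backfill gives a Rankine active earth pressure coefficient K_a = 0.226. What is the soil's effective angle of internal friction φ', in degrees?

39.1°

K_a = tan²(45° − φ/2) ⇒ 45° − φ/2 = arctan(√0.226) = 25.43°.
φ = 2(45° − 25.43°) = 39.15°.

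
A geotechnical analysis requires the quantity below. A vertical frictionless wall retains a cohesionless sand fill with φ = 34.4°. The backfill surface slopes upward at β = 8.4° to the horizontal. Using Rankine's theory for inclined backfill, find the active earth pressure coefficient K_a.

K_a = cos β · (cos β − √(cos²β − cos²φ)) / (cos β + √(cos²β − cos²φ)).
cos β = 0.9893, cos φ = 0.8251, √(cos²β − cos²φ) = 0.5458.
K_a = 0.9893 × (0.9893 − 0.5458)/(0.9893 + 0.5458) = 0.2858.

0.286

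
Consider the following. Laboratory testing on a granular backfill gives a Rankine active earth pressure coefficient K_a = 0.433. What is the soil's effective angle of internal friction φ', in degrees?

23.3°

K_a = tan²(45° − φ/2) ⇒ 45° − φ/2 = arctan(√0.433) = 33.35°.
φ = 2(45° − 33.35°) = 23.31°.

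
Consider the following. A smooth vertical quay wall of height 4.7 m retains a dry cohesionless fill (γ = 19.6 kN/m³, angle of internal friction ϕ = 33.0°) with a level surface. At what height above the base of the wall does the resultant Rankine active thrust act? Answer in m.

K_a = 0.2948.
The pressure distribution is triangular, so the resultant acts at H/3 above the base = 4.7/3 = 1.567 m.

1.57 m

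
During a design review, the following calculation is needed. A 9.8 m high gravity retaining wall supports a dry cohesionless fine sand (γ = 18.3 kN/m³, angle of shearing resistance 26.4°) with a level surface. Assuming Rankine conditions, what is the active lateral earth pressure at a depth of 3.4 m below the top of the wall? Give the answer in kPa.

K_a = (1 − sin φ)/(1 + sin φ) = 0.3844.
σ_h = K_a γ z = 0.3844 × 18.3 × 3.4 = 23.92 kPa.

23.9 kPa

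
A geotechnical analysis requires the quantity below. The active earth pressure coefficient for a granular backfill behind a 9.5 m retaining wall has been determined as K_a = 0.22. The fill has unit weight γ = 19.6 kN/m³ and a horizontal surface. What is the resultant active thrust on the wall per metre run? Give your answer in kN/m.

195 kN/m

P = ½ K_a γ H² = 0.5 × 0.22 × 19.6 × 9.5² = 194.6 kN/m.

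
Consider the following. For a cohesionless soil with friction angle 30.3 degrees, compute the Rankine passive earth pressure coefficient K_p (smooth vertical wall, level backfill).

K_p = (1 + sin φ)/(1 − sin φ) = tan²(45° + 30.3°/2) = 3.037.

3.04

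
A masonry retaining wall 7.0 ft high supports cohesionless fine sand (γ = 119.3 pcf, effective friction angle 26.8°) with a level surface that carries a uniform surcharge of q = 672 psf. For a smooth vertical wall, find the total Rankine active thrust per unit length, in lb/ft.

2890 lb/ft

K_a = tan²(45° − φ/2) = 0.3785.
Soil triangle: ½ K_a γ H² = 0.5×0.3785×119.3×7.0² = 1106 lb/ft.
Surcharge rectangle: K_a q H = 0.3785×672×7.0 = 1780 lb/ft.
Total = 1106 + 1780 = 2887 lb/ft.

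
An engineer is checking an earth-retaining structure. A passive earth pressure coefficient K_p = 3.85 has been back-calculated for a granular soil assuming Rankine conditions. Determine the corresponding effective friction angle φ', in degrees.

K_p = (1+sin φ)/(1−sin φ) ⇒ sin φ = (K_p − 1)/(K_p + 1) = 0.5876.
φ = arcsin(0.5876) = 35.99°.

36.0°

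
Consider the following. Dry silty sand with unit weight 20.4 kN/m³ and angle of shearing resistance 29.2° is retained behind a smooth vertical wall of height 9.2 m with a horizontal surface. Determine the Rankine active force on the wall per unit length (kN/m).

297 kN/m

K_a = tan²(45° − φ/2) = 0.3442.
P_a = ½ K_a γ H² = 0.5 × 0.3442 × 20.4 × 9.2² = 297.2 kN/m.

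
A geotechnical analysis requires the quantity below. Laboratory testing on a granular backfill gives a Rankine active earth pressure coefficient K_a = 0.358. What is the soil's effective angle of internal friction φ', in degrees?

28.2°

K_a = tan²(45° − φ/2) ⇒ 45° − φ/2 = arctan(√0.358) = 30.89°.
φ = 2(45° − 30.89°) = 28.21°.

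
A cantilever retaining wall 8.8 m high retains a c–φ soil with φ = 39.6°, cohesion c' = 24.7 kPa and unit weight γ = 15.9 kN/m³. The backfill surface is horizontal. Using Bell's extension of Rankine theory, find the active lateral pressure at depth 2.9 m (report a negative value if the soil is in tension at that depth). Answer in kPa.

K_a = (1 − sin φ)/(1 + sin φ) = 0.2214.
σ_a = K_a γ z − 2c√K_a = 0.2214×15.9×2.9 − 2×24.7×0.4706 = -13.04 kPa.

-13.0 kPa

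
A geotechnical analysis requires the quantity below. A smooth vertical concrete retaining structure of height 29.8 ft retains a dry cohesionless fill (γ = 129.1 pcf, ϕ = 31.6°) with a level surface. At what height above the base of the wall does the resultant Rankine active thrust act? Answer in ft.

9.93 ft

K_a = 0.3123.
The pressure distribution is triangular, so the resultant acts at H/3 above the base = 29.8/3 = 9.933 ft.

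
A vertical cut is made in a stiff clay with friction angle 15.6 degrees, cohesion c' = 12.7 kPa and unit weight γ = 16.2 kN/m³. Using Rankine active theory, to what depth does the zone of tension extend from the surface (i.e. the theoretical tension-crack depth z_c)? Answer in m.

K_a = tan²(45° − 15.6°/2) = 0.5761; √K_a = 0.7590.
The active pressure is zero where K_a γ z = 2c√K_a, so z_c = 2c/(γ√K_a) = 2×12.7/(16.2×0.7590) = 2.066 m.

2.07 m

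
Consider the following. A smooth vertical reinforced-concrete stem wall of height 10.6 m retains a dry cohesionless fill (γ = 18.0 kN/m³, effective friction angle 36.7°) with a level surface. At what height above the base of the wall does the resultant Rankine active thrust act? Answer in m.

3.53 m

K_a = 0.2519.
The pressure distribution is triangular, so the resultant acts at H/3 above the base = 10.6/3 = 3.533 m.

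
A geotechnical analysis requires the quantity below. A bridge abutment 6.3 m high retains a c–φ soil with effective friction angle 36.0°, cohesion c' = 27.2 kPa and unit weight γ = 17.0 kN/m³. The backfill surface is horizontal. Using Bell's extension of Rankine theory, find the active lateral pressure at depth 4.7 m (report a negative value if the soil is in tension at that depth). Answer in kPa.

K_a = (1 − sin φ)/(1 + sin φ) = 0.2596.
σ_a = K_a γ z − 2c√K_a = 0.2596×17.0×4.7 − 2×27.2×0.5095 = -6.975 kPa.

-6.97 kPa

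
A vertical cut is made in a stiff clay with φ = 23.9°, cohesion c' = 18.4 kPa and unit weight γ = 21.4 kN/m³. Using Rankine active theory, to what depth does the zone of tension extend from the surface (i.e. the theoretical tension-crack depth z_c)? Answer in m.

K_a = tan²(45° − 23.9°/2) = 0.4233; √K_a = 0.6506.
The active pressure is zero where K_a γ z = 2c√K_a, so z_c = 2c/(γ√K_a) = 2×18.4/(21.4×0.6506) = 2.643 m.

2.64 m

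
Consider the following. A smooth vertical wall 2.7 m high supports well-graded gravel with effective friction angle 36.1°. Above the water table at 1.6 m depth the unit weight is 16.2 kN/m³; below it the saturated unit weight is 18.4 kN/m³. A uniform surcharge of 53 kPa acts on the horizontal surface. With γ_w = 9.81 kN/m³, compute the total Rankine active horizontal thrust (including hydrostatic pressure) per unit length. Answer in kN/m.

57.0 kN/m

K_a = tan²(45° − φ/2) = 0.2585.
γ' = 18.4 − 9.81 = 8.590 kN/m³. h₂ = H − d_w = 1.1 m.
σ'_h: at surface K_a·q = 13.70; at WT K_a(q+γd_w) = 20.40; at base K_a(q+γd_w+γ'h₂) = 22.84 kPa.
P₁ = ½(13.70+20.40)×1.6 = 27.28; P₂ = ½(20.40+22.84)×1.1 = 23.78; P_w = ½γ_w h₂² = 5.935.
Total = 27.28+23.78+5.935 = 57.00 kN/m.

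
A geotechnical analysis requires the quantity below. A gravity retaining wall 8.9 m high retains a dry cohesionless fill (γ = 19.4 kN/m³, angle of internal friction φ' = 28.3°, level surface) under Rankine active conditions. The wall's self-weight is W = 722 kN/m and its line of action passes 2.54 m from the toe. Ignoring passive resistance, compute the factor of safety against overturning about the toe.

K_a = tan²(45° − 28.3°/2) = 0.3568.
P_a = ½K_aγH² = 0.5×0.3568×19.4×8.9² = 274.1 kN/m, acting at H/3 = 2.967 m above the base.
Overturning moment M_o = P_a × H/3 = 274.1 × 2.967 = 813.2.
Resisting moment M_r = W × 2.54 = 722 × 2.54 = 1834.
FS_overturning = M_r/M_o = 1834/813.2 = 2.255.

2.26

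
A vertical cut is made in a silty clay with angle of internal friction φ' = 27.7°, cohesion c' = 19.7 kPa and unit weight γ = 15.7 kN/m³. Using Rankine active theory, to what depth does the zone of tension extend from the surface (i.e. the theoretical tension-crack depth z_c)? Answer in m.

K_a = tan²(45° − 27.7°/2) = 0.3653; √K_a = 0.6044.
The active pressure is zero where K_a γ z = 2c√K_a, so z_c = 2c/(γ√K_a) = 2×19.7/(15.7×0.6044) = 4.152 m.

4.15 m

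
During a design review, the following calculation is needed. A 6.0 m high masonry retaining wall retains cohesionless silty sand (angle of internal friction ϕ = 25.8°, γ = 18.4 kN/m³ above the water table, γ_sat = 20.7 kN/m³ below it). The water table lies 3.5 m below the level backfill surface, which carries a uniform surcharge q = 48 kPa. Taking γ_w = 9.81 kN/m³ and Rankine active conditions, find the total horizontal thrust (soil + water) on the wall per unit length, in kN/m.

265 kN/m

K_a = tan²(45° − φ/2) = 0.3935.
γ' = 20.7 − 9.81 = 10.89 kN/m³. h₂ = H − d_w = 2.5 m.
σ'_h: at surface K_a·q = 18.89; at WT K_a(q+γd_w) = 44.23; at base K_a(q+γd_w+γ'h₂) = 54.94 kPa.
P₁ = ½(18.89+44.23)×3.5 = 110.5; P₂ = ½(44.23+54.94)×2.5 = 124.0; P_w = ½γ_w h₂² = 30.66.
Total = 110.5+124.0+30.66 = 265.1 kN/m.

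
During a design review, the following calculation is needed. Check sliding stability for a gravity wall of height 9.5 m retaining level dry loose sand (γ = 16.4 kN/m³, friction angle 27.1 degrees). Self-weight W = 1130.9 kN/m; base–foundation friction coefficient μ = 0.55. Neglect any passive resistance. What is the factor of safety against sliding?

2.25

K_a = tan²(45° − 27.1°/2) = 0.3741.
P_a = ½K_aγH² = 0.5×0.3741×16.4×9.5² = 276.8 kN/m, acting at H/3 = 3.167 m above the base.
FS_sliding = μW / P_a = 0.55×1130.9 / 276.8 = 2.247.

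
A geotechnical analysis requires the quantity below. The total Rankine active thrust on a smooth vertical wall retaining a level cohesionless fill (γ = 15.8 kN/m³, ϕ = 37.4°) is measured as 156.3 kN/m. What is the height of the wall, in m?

K_a = 0.2443. P_a = ½ K_a γ H² ⇒ H = √(2P_a/(K_a γ)).
H = √(2×156.3/(0.2443×15.8)) = 9.000 m.

9.00 m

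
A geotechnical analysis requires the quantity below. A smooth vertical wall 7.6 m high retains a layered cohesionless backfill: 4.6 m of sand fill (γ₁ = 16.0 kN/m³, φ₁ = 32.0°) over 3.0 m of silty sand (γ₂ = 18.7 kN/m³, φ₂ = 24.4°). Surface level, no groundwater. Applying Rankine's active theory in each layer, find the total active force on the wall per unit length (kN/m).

179 kN/m

K_a1 = tan²(45°−32.0°/2) = 0.3073; K_a2 = tan²(45°−24.4°/2) = 0.4153.
Layer 1: σ at base = K_a1 γ₁ h₁ = 22.61 kPa; P₁ = ½×22.61×4.6 = 52.01.
Layer 2: σ_v at top = γ₁h₁ = 73.60; σ_h top = K_a2×73.60 = 30.57; σ_h base = K_a2×(73.60+18.7×3.0) = 53.87.
P₂ = ½(30.57+53.87)×3.0 = 126.7. Total P_a = 52.01+126.7 = 178.7 kN/m.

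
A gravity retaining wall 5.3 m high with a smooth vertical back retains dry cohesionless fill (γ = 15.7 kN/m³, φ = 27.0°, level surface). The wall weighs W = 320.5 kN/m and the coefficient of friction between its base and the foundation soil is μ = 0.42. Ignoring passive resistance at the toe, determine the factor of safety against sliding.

1.63

K_a = tan²(45° − 27.0°/2) = 0.3755.
P_a = ½K_aγH² = 0.5×0.3755×15.7×5.3² = 82.81 kN/m, acting at H/3 = 1.767 m above the base.
FS_sliding = μW / P_a = 0.42×320.5 / 82.81 = 1.626.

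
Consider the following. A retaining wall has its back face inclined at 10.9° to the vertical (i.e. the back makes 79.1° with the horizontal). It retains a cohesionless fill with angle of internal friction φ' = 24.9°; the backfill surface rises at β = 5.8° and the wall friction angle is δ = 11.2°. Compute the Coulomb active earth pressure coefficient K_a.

0.496

K_a = sin²(α+φ) / [sin²α · sin(α−δ) · (1 + √{sin(φ+δ)sin(φ−β) / (sin(α−δ)sin(α+β))})²].
With α = 79.1°, φ = 24.9°, δ = 11.2°, β = 5.8°: K_a = 0.4964.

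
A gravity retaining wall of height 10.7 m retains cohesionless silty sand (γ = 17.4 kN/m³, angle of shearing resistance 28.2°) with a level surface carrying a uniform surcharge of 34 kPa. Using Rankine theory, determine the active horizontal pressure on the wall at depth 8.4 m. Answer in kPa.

K_a = (1 − sin φ)/(1 + sin φ) = 0.3582.
σ_v = γz + q = 17.4 × 8.4 + 34 = 180.2 kPa.
σ_h = K_a σ_v = 0.3582 × 180.2 = 64.53 kPa.

64.5 kPa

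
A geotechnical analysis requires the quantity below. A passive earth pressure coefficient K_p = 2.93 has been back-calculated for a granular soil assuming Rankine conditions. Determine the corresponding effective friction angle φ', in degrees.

K_p = (1+sin φ)/(1−sin φ) ⇒ sin φ = (K_p − 1)/(K_p + 1) = 0.4911.
φ = arcsin(0.4911) = 29.41°.

29.4°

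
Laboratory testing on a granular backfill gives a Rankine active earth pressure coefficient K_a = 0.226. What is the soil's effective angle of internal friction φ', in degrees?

39.1°

K_a = tan²(45° − φ/2) ⇒ 45° − φ/2 = arctan(√0.226) = 25.43°.
φ = 2(45° − 25.43°) = 39.15°.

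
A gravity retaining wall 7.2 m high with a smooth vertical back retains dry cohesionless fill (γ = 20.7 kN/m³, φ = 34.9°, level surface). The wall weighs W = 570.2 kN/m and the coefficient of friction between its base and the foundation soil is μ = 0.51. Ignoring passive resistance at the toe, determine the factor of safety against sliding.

K_a = tan²(45° − 34.9°/2) = 0.2721.
P_a = ½K_aγH² = 0.5×0.2721×20.7×7.2² = 146.0 kN/m, acting at H/3 = 2.400 m above the base.
FS_sliding = μW / P_a = 0.51×570.2 / 146.0 = 1.992.

1.99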